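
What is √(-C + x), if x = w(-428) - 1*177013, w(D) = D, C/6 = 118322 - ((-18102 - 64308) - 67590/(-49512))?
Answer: 3*I*√2613779356282/4126 ≈ 1175.5*I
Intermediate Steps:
C = 4969287597/4126 (C = 6*(118322 - ((-18102 - 64308) - 67590/(-49512))) = 6*(118322 - (-82410 - 67590*(-1/49512))) = 6*(118322 - (-82410 + 11265/8252)) = 6*(118322 - 1*(-680036055/8252)) = 6*(118322 + 680036055/8252) = 6*(1656429199/8252) = 4969287597/4126 ≈ 1.2044e+6)
x = -177441 (x = -428 - 1*177013 = -428 - 177013 = -177441)
√(-C + x) = √(-1*4969287597/4126 - 177441) = √(-4969287597/4126 - 177441) = √(-5701409163/4126) = 3*I*√2613779356282/4126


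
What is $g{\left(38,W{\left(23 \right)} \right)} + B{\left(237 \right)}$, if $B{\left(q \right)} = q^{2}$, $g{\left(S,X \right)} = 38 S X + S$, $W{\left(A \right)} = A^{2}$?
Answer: $820083$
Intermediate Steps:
$g{\left(S,X \right)} = S + 38 S X$ ($g{\left(S,X \right)} = 38 S X + S = S + 38 S X$)
$g{\left(38,W{\left(23 \right)} \right)} + B{\left(237 \right)} = 38 \left(1 + 38 \cdot 23^{2}\right) + 237^{2} = 38 \left(1 + 38 \cdot 529\right) + 56169 = 38 \left(1 + 20102\right) + 56169 = 38 \cdot 20103 + 56169 = 763914 + 56169 = 820083$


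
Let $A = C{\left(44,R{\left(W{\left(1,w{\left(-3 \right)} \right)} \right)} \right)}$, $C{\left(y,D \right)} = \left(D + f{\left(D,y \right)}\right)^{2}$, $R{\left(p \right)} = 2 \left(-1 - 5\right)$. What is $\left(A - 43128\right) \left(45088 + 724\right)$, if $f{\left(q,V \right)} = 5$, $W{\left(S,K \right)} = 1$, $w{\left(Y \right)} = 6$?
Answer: $-1973535148$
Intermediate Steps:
$R{\left(p \right)} = -12$ ($R{\left(p \right)} = 2 \left(-6\right) = -12$)
$C{\left(y,D \right)} = \left(5 + D\right)^{2}$ ($C{\left(y,D \right)} = \left(D + 5\right)^{2} = \left(5 + D\right)^{2}$)
$A = 49$ ($A = \left(5 - 12\right)^{2} = \left(-7\right)^{2} = 49$)
$\left(A - 43128\right) \left(45088 + 724\right) = \left(49 - 43128\right) \left(45088 + 724\right) = \left(-43079\right) 45812 = -1973535148$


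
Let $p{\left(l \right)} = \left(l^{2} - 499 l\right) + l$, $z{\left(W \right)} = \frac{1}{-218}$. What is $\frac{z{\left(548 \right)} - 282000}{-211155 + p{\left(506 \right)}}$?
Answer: $\frac{61476001}{45149326} \approx 1.3616$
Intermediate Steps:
$z{\left(W \right)} = - \frac{1}{218}$
$p{\left(l \right)} = l^{2} - 498 l$
$\frac{z{\left(548 \right)} - 282000}{-211155 + p{\left(506 \right)}} = \frac{- \frac{1}{218} - 282000}{-211155 + 506 \left(-498 + 506\right)} = - \frac{61476001}{218 \left(-211155 + 506 \cdot 8\right)} = - \frac{61476001}{218 \left(-211155 + 4048\right)} = - \frac{61476001}{218 \left(-207107\right)} = \left(- \frac{61476001}{218}\right) \left(- \frac{1}{207107}\right) = \frac{61476001}{45149326}$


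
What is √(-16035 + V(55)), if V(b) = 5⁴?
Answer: I*√15410 ≈ 124.14*I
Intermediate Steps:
V(b) = 625
√(-16035 + V(55)) = √(-16035 + 625) = √(-15410) = I*√15410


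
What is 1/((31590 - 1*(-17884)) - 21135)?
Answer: 1/28339 ≈ 3.5287e-5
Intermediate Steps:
1/((31590 - 1*(-17884)) - 21135) = 1/((31590 + 17884) - 21135) = 1/(49474 - 21135) = 1/28339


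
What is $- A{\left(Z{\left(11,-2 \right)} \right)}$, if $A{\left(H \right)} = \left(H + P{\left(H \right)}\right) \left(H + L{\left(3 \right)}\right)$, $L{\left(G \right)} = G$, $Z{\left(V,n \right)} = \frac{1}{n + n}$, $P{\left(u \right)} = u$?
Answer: $\frac{11}{8} \approx 1.375$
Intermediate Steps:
$Z{\left(V,n \right)} = \frac{1}{2 n}$
$A{\left(H \right)} = 2 H \left(3 + H\right)$ ($A{\left(H \right)} = \left(H + H\right) \left(H + 3\right) = 2 H \left(3 + H\right)$)
$- A{\left(Z{\left(11,-2 \right)} \right)} = - 2 \frac{1}{2 \left(-2\right)} \left(3 + \frac{1}{2 \left(-2\right)}\right) = - 2 \cdot \frac{1}{2} \left(- \frac{1}{2}\right) \left(3 + \frac{1}{2} \left(- \frac{1}{2}\right)\right) = - \frac{2 \left(-1\right) \left(3 - \frac{1}{4}\right)}{4} = - \frac{2 \left(-1\right) 11}{4 \cdot 4} = \left(-1\right) \left(- \frac{11}{8}\right) = \frac{11}{8}$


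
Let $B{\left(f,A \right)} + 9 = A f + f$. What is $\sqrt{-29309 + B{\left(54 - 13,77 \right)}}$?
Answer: $2 i \sqrt{6530} \approx 161.62 i$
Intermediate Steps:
$B{\left(f,A \right)} = -9 + f + A f$ ($B{\left(f,A \right)} = -9 + \left(A f + f\right) = -9 + \left(f + A f\right) = -9 + f + A f$)
$\sqrt{-29309 + B{\left(54 - 13,77 \right)}} = \sqrt{-29309 + \left(-9 + \left(54 - 13\right) + 77 \left(54 - 13\right)\right)} = \sqrt{-29309 + \left(-9 + 41 + 77 \cdot 41\right)} = \sqrt{-29309 + \left(-9 + 41 + 3157\right)} = \sqrt{-29309 + 3189} = \sqrt{-26120} = 2 i \sqrt{6530}$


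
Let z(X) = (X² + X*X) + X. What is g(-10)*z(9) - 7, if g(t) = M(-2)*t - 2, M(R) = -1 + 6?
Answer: -8899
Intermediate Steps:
M(R) = 5
z(X) = X + 2*X² (z(X) = (X² + X²) + X = 2*X² + X = X + 2*X²)
g(t) = -2 + 5*t (g(t) = 5*t - 2 = -2 + 5*t)
g(-10)*z(9) - 7 = (-2 + 5*(-10))*(9*(1 + 2*9)) - 7 = (-2 - 50)*(9*(1 + 18)) - 7 = -468*19 - 7 = -52*171 - 7 = -8892 - 7 = -8899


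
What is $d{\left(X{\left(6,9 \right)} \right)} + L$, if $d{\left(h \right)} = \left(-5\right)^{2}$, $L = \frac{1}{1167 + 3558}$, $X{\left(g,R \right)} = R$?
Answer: $\frac{118126}{4725} \approx 25.0$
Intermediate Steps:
$L = \frac{1}{4725} \approx 0.00021164$
$d{\left(h \right)} = 25$
$d{\left(X{\left(6,9 \right)} \right)} + L = 25 + \frac{1}{4725} = \frac{118126}{4725}$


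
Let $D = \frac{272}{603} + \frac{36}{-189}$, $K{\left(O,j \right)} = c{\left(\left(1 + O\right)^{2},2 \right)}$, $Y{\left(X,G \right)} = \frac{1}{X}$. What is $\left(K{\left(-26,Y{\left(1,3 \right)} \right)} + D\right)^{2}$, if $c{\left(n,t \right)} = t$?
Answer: $\frac{91049764}{17816841} \approx 5.1103$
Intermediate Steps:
$K{\left(O,j \right)} = 2$
$D = \frac{1100}{4221}$ ($D = 272 \cdot \frac{1}{603} + 36 \left(- \frac{1}{189}\right) = \frac{272}{603} - \frac{4}{21} = \frac{1100}{4221} \approx 0.2606$)
$\left(K{\left(-26,Y{\left(1,3 \right)} \right)} + D\right)^{2} = \left(2 + \frac{1100}{4221}\right)^{2} = \left(\frac{9542}{4221}\right)^{2} = \frac{91049764}{17816841}$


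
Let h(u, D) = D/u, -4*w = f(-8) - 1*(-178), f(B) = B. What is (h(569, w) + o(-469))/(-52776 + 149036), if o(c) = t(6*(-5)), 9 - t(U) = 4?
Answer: 1121/21908776 ≈ 5.1167e-5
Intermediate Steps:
t(U) = 5 (t(U) = 9 - 1*4 = 9 - 4 = 5)
o(c) = 5
w = -85/2 (w = -(-8 - 1*(-178))/4 = -(-8 + 178)/4 = -1/4*170 = -85/2 ≈ -42.500)
(h(569, w) + o(-469))/(-52776 + 149036) = (-85/2/569 + 5)/(-52776 + 149036) = (-85/2*1/569 + 5)/96260 = (-85/1138 + 5)*(1/96260) = (5605/1138)*(1/96260) = 1121/21908776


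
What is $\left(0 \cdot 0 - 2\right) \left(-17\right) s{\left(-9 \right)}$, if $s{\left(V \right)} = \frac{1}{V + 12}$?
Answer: $\frac{34}{3} \approx 11.333$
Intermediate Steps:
$s{\left(V \right)} = \frac{1}{12 + V}$
$\left(0 \cdot 0 - 2\right) \left(-17\right) s{\left(-9 \right)} = \frac{\left(0 \cdot 0 - 2\right) \left(-17\right)}{12 - 9} = \frac{\left(0 - 2\right) \left(-17\right)}{3} = \left(-2\right) \left(-17\right) \frac{1}{3} = 34 \cdot \frac{1}{3} = \frac{34}{3}$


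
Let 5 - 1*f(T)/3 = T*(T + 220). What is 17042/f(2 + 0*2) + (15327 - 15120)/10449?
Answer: -6585157/509679 ≈ -12.920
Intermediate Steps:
f(T) = 15 - 3*T*(220 + T) (f(T) = 15 - 3*T*(T + 220) = 15 - 3*T*(220 + T))
17042/f(2 + 0*2) + (15327 - 15120)/10449 = 17042/(15 - 660*(2 + 0*2) - 3*(2 + 0*2)²) + (15327 - 15120)/10449 = 17042/(15 - 660*(2 + 0) - 3*(2 + 0)²) + 207*(1/10449) = 17042/(15 - 660*2 - 3*2²) + 23/1161 = 17042/(15 - 1320 - 3*4) + 23/1161 = 17042/(15 - 1320 - 12) + 23/1161 = 17042/(-1317) + 23/1161 = 17042*(-1/1317) + 23/1161 = -17042/1317 + 23/1161 = -6585157/509679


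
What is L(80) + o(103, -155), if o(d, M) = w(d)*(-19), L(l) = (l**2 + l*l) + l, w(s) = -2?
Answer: 12918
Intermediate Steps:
L(l) = l + 2*l**2 (L(l) = (l**2 + l**2) + l = 2*l**2 + l = l + 2*l**2)
o(d, M) = 38 (o(d, M) = -2*(-19) = 38)
L(80) + o(103, -155) = 80*(1 + 2*80) + 38 = 80*(1 + 160) + 38 = 80*161 + 38 = 12880 + 38 = 12918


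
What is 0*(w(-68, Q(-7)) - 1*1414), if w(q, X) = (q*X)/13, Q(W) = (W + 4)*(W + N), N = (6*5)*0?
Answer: 0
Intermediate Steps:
N = 0 (N = 30*0 = 0)
Q(W) = W*(4 + W) (Q(W) = (W + 4)*(W + 0) = (4 + W)*W = W*(4 + W))
w(q, X) = X*q/13 (w(q, X) = (X*q)*(1/13) = X*q/13)
0*(w(-68, Q(-7)) - 1*1414) = 0*((1/13)*(-7*(4 - 7))*(-68) - 1*1414) = 0*((1/13)*(-7*(-3))*(-68) - 1414) = 0*((1/13)*21*(-68) - 1414) = 0*(-1428/13 - 1414) = 0*(-19810/13) = 0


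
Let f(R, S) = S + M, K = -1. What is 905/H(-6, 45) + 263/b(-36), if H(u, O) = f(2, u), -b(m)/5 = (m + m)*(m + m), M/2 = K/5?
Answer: -3665513/25920 ≈ -141.42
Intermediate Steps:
M = -⅖ (M = 2*(-1/5) = 2*(-1*⅕) = 2*(-⅕) = -⅖ ≈ -0.40000)
f(R, S) = -⅖ + S (f(R, S) = S - ⅖ = -⅖ + S)
b(m) = -20*m² (b(m) = -5*(m + m)*(m + m) = -5*2*m*2*m = -20*m²)
H(u, O) = -⅖ + u
905/H(-6, 45) + 263/b(-36) = 905/(-⅖ - 6) + 263/((-20*(-36)²)) = 905/(-32/5) + 263/((-20*1296)) = 905*(-5/32) + 263/(-25920) = -4525/32 + 263*(-1/25920) = -4525/32 - 263/25920 = -3665513/25920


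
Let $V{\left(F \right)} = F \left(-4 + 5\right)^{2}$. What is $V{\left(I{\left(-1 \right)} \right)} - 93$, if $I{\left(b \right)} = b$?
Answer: $-94$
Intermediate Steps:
$V{\left(F \right)} = F$ ($V{\left(F \right)} = F 1^{2} = F 1 = F$)
$V{\left(I{\left(-1 \right)} \right)} - 93 = -1 - 93 = -94$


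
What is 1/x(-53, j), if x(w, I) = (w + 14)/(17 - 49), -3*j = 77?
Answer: 32/39 ≈ 0.82051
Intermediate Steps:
j = -77/3 (j = -1/3*77 = -77/3 ≈ -25.667)
x(w, I) = -7/16 - w/32 (x(w, I) = (14 + w)/(-32) = (14 + w)*(-1/32) = -7/16 - w/32)
1/x(-53, j) = 1/(-7/16 - 1/32*(-53)) = 1/(-7/16 + 53/32) = 1/(39/32) = 32/39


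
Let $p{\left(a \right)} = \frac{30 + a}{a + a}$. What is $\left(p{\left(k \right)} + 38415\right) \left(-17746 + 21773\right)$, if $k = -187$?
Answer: $\frac{57857386909}{374} \approx 1.547 \cdot 10^{8}$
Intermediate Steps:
$p{\left(a \right)} = \frac{30 + a}{2 a}$
$\left(p{\left(k \right)} + 38415\right) \left(-17746 + 21773\right) = \left(\frac{30 - 187}{2 \left(-187\right)} + 38415\right) \left(-17746 + 21773\right) = \left(\frac{1}{2} \left(- \frac{1}{187}\right) \left(-157\right) + 38415\right) 4027 = \left(\frac{157}{374} + 38415\right) 4027 = \frac{14367367}{374} \cdot 4027 = \frac{57857386909}{374}$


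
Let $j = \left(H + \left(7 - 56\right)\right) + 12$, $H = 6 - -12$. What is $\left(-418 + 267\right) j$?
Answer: $2869$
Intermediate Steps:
$H = 18$ ($H = 6 + 12 = 18$)
$j = -19$ ($j = \left(18 + \left(7 - 56\right)\right) + 12 = \left(18 - 49\right) + 12 = -31 + 12 = -19$)
$\left(-418 + 267\right) j = \left(-418 + 267\right) \left(-19\right) = \left(-151\right) \left(-19\right) = 2869$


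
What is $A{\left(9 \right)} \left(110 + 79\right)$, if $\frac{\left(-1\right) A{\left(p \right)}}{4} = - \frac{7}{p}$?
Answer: $588$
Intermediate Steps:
$A{\left(p \right)} = \frac{28}{p}$ ($A{\left(p \right)} = - 4 \left(- \frac{7}{p}\right) = \frac{28}{p}$)
$A{\left(9 \right)} \left(110 + 79\right) = \frac{28}{9} \left(110 + 79\right) = 28 \cdot \frac{1}{9} \cdot 189 = \frac{28}{9} \cdot 189 = 588$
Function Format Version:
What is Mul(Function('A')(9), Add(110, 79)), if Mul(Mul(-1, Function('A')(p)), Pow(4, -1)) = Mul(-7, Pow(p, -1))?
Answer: 588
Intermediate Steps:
Function('A')(p) = Mul(28, Pow(p, -1)) (Function('A')(p) = Mul(-4, Mul(-7, Pow(p, -1))) = Mul(28, Pow(p, -1)))
Mul(Function('A')(9), Add(110, 79)) = Mul(Mul(28, Pow(9, -1)), Add(110, 79)) = Mul(Mul(28, Rational(1, 9)), 189) = Mul(Rational(28, 9), 189) = 588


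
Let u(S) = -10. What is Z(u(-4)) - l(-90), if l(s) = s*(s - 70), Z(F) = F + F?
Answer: -14420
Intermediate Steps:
Z(F) = 2*F
l(s) = s*(-70 + s)
Z(u(-4)) - l(-90) = 2*(-10) - (-90)*(-70 - 90) = -20 - (-90)*(-160) = -20 - 1*14400 = -20 - 14400 = -14420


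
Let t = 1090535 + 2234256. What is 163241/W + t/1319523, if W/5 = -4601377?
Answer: 76277683931992/30358113915855 ≈ 2.5126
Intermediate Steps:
W = -23006885 (W = 5*(-4601377) = -23006885)
t = 3324791
163241/W + t/1319523 = 163241/(-23006885) + 3324791/1319523 = 163241*(-1/23006885) + 3324791*(1/1319523) = -163241/23006885 + 3324791/1319523 = 76277683931992/30358113915855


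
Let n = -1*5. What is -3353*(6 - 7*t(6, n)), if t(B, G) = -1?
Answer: -43589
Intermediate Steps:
n = -5
-3353*(6 - 7*t(6, n)) = -3353*(6 - 7*(-1)) = -3353*(6 + 7) = -3353*13 = -43589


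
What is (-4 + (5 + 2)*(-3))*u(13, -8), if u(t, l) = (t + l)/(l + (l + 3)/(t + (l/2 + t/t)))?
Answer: 250/17 ≈ 14.706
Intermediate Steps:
u(t, l) = (l + t)/(l + (3 + l)/(1 + t + l/2)) (u(t, l) = (l + t)/(l + (3 + l)/(t + (l*(1/2) + 1))) = (l + t)/(l + (3 + l)/(t + (l/2 + 1))) = (l + t)/(l + (3 + l)/(t + (1 + l/2))) = (l + t)/(l + (3 + l)/(1 + t + l/2)))
(-4 + (5 + 2)*(-3))*u(13, -8) = (-4 + (5 + 2)*(-3))*(((-8)**2 + 2*(-8) + 2*13 + 2*13**2 + 3*(-8)*13)/(6 + (-8)**2 + 4*(-8) + 2*(-8)*13)) = (-4 + 7*(-3))*((64 - 16 + 26 + 2*169 - 312)/(6 + 64 - 32 - 208)) = (-4 - 21)*((64 - 16 + 26 + 338 - 312)/(-170)) = -(-5)*100/34 = -25*(-10/17) = 250/17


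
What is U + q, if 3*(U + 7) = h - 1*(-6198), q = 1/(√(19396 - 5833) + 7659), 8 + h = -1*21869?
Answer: -102305938847/19548906 - √1507/19548906 ≈ -5233.3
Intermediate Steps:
h = -21877 (h = -8 - 1*21869 = -8 - 21869 = -21877)
q = 1/(7659 + 3*√1507) (q = 1/(√13563 + 7659) = 1/(3*√1507 + 7659) = 1/(7659 + 3*√1507) ≈ 0.00012861)
U = -15700/3 (U = -7 + (-21877 - 1*(-6198))/3 = -7 + (-21877 + 6198)/3 = -7 + (⅓)*(-15679) = -7 - 15679/3 = -15700/3 ≈ -5233.3)
U + q = -15700/3 + (851/6516302 - √1507/19548906) = -102305938847/19548906 - √1507/19548906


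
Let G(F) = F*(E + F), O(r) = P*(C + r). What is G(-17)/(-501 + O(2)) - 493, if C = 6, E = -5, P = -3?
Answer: -259199/525 ≈ -493.71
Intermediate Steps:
O(r) = -18 - 3*r (O(r) = -3*(6 + r) = -18 - 3*r)
G(F) = F*(-5 + F)
G(-17)/(-501 + O(2)) - 493 = (-17*(-5 - 17))/(-501 + (-18 - 3*2)) - 493 = (-17*(-22))/(-501 + (-18 - 6)) - 493 = 374/(-501 - 24) - 493 = 374/(-525) - 493 = 374*(-1/525) - 493 = -374/525 - 493 = -259199/525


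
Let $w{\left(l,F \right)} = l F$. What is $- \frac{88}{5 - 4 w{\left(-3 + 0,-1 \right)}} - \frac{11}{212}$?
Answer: $\frac{18579}{1484} \approx 12.52$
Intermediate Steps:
$w{\left(l,F \right)} = F l$
$- \frac{88}{5 - 4 w{\left(-3 + 0,-1 \right)}} - \frac{11}{212} = - \frac{88}{5 - 4 \left(- (-3 + 0)\right)} - \frac{11}{212} = - \frac{88}{5 - 4 \left(\left(-1\right) \left(-3\right)\right)} - \frac{11}{212} = - \frac{88}{5 - 12} - \frac{11}{212} = - \frac{88}{-7} - \frac{11}{212} = \left(-88\right) \left(- \frac{1}{7}\right) - \frac{11}{212} = \frac{88}{7} - \frac{11}{212} = \frac{18579}{1484}$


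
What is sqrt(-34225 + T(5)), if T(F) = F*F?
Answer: 30*I*sqrt(38) ≈ 184.93*I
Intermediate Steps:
T(F) = F**2
sqrt(-34225 + T(5)) = sqrt(-34225 + 5**2) = sqrt(-34225 + 25) = sqrt(-34200) = 30*I*sqrt(38)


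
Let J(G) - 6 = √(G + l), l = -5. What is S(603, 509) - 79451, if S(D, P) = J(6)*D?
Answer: -75230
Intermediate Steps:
J(G) = 6 + √(-5 + G) (J(G) = 6 + √(G - 5) = 6 + √(-5 + G))
S(D, P) = 7*D (S(D, P) = (6 + √(-5 + 6))*D = (6 + √1)*D = (6 + 1)*D = 7*D)
S(603, 509) - 79451 = 7*603 - 79451 = 4221 - 79451 = -75230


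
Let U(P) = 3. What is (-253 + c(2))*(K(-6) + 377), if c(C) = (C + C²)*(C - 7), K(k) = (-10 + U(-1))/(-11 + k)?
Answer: -1815728/17 ≈ -1.0681e+5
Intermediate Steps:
K(k) = -7/(-11 + k) (K(k) = (-10 + 3)/(-11 + k) = -7/(-11 + k))
c(C) = (-7 + C)*(C + C²) (c(C) = (C + C²)*(-7 + C) = (-7 + C)*(C + C²))
(-253 + c(2))*(K(-6) + 377) = (-253 + 2*(-7 + 2² - 6*2))*(-7/(-11 - 6) + 377) = (-253 + 2*(-7 + 4 - 12))*(-7/(-17) + 377) = (-253 + 2*(-15))*(-7*(-1/17) + 377) = (-253 - 30)*(7/17 + 377) = -283*6416/17 = -1815728/17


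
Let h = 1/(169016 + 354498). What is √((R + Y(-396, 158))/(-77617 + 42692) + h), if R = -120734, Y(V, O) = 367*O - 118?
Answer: √24069623422523531842/3656745290 ≈ 1.3417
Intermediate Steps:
Y(V, O) = -118 + 367*O
h = 1/523514 ≈ 1.9102e-6
√((R + Y(-396, 158))/(-77617 + 42692) + h) = √((-120734 + (-118 + 367*158))/(-77617 + 42692) + 1/523514) = √((-120734 + (-118 + 57986))/(-34925) + 1/523514) = √((-120734 + 57868)*(-1/34925) + 1/523514) = √(-62866*(-1/34925) + 1/523514) = √(62866/34925 + 1/523514) = √(32911266049/18283726450) = √24069623422523531842/3656745290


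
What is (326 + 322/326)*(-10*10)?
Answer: -5329900/163 ≈ -32699.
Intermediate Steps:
(326 + 322/326)*(-10*10) = (326 + 322*(1/326))*(-100) = (326 + 161/163)*(-100) = (53299/163)*(-100) = -5329900/163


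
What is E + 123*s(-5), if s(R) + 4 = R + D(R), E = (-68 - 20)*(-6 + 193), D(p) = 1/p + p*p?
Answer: -72563/5 ≈ -14513.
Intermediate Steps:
D(p) = 1/p + p²
E = -16456 (E = -88*187 = -16456)
s(R) = -4 + R + (1 + R³)/R (s(R) = -4 + (R + (1 + R³)/R) = -4 + R + (1 + R³)/R)
E + 123*s(-5) = -16456 + 123*(-4 - 5 + 1/(-5) + (-5)²) = -16456 + 123*(-4 - 5 - ⅕ + 25) = -16456 + 123*(79/5) = -16456 + 9717/5 = -72563/5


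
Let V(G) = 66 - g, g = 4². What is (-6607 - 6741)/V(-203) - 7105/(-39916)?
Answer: -266221759/997900 ≈ -266.78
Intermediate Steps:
g = 16
V(G) = 50 (V(G) = 66 - 1*16 = 66 - 16 = 50)
(-6607 - 6741)/V(-203) - 7105/(-39916) = (-6607 - 6741)/50 - 7105/(-39916) = -13348*1/50 - 7105*(-1/39916) = -6674/25 + 7105/39916 = -266221759/997900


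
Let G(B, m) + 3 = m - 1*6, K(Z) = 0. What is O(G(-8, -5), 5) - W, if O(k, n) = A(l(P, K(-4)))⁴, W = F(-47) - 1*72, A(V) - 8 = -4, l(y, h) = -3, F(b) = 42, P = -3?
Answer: 286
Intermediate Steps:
G(B, m) = -9 + m (G(B, m) = -3 + (m - 1*6) = -3 + (m - 6) = -3 + (-6 + m) = -9 + m)
A(V) = 4 (A(V) = 8 - 4 = 4)
W = -30 (W = 42 - 1*72 = 42 - 72 = -30)
O(k, n) = 256 (O(k, n) = 4⁴ = 256)
O(G(-8, -5), 5) - W = 256 - 1*(-30) = 256 + 30 = 286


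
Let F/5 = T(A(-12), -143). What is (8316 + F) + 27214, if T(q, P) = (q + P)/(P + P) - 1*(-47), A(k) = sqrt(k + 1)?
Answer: 71535/2 - 5*I*sqrt(11)/286 ≈ 35768.0 - 0.057983*I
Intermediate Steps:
A(k) = sqrt(1 + k)
T(q, P) = 47 + (P + q)/(2*P) (T(q, P) = (P + q)/((2*P)) + 47 = (P + q)*(1/(2*P)) + 47 = (P + q)/(2*P) + 47 = 47 + (P + q)/(2*P))
F = 475/2 - 5*I*sqrt(11)/286 (F = 5*((1/2)*(sqrt(1 - 12) + 95*(-143))/(-143)) = 5*((1/2)*(-1/143)*(sqrt(-11) - 13585)) = 5*((1/2)*(-1/143)*(I*sqrt(11) - 13585)) = 5*((1/2)*(-1/143)*(-13585 + I*sqrt(11))) = 5*(95/2 - I*sqrt(11)/286) = 475/2 - 5*I*sqrt(11)/286 ≈ 237.5 - 0.057983*I)
(8316 + F) + 27214 = (8316 + (475/2 - 5*I*sqrt(11)/286)) + 27214 = (17107/2 - 5*I*sqrt(11)/286) + 27214 = 71535/2 - 5*I*sqrt(11)/286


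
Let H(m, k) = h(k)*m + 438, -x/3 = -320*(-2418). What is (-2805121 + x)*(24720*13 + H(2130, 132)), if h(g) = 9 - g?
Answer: -306599791008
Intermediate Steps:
x = -2321280 (x = -(-960)*(-2418) = -3*773760 = -2321280)
H(m, k) = 438 + m*(9 - k) (H(m, k) = (9 - k)*m + 438 = m*(9 - k) + 438 = 438 + m*(9 - k))
(-2805121 + x)*(24720*13 + H(2130, 132)) = (-2805121 - 2321280)*(24720*13 + (438 - 1*2130*(-9 + 132))) = -5126401*(321360 + (438 - 1*2130*123)) = -5126401*(321360 + (438 - 261990)) = -5126401*(321360 - 261552) = -5126401*59808 = -306599791008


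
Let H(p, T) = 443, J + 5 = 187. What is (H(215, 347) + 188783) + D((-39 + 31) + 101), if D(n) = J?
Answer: 189408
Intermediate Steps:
J = 182 (J = -5 + 187 = 182)
D(n) = 182
(H(215, 347) + 188783) + D((-39 + 31) + 101) = (443 + 188783) + 182 = 189226 + 182 = 189408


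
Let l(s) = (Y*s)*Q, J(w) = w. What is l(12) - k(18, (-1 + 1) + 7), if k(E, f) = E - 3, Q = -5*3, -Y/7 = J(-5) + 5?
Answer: -15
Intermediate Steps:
Y = 0 (Y = -7*(-5 + 5) = -7*0 = 0)
Q = -15
l(s) = 0 (l(s) = (0*s)*(-15) = 0*(-15) = 0)
k(E, f) = -3 + E
l(12) - k(18, (-1 + 1) + 7) = 0 - (-3 + 18) = 0 - 1*15 = 0 - 15 = -15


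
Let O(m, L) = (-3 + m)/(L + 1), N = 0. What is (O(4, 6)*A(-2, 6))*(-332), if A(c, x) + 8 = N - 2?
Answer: 3320/7 ≈ 474.29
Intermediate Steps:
O(m, L) = (-3 + m)/(1 + L)
A(c, x) = -10 (A(c, x) = -8 + (0 - 2) = -8 - 2 = -10)
(O(4, 6)*A(-2, 6))*(-332) = (((-3 + 4)/(1 + 6))*(-10))*(-332) = ((1/7)*(-10))*(-332) = -10/7*(-332) = 3320/7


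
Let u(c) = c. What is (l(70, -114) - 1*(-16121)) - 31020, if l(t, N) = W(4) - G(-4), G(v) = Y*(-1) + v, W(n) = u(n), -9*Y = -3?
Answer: -44672/3 ≈ -14891.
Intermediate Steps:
Y = 1/3 (Y = -1/9*(-3) = 1/3 ≈ 0.33333)
W(n) = n
G(v) = -1/3 + v (G(v) = (1/3)*(-1) + v = -1/3 + v)
l(t, N) = 25/3 (l(t, N) = 4 - (-1/3 - 4) = 4 - 1*(-13/3) = 4 + 13/3 = 25/3)
(l(70, -114) - 1*(-16121)) - 31020 = (25/3 - 1*(-16121)) - 31020 = (25/3 + 16121) - 31020 = 48388/3 - 31020 = -44672/3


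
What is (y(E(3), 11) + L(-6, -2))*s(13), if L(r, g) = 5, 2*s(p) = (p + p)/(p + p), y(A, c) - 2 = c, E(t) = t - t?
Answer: 9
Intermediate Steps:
E(t) = 0
y(A, c) = 2 + c
s(p) = ½ (s(p) = ((p + p)/(p + p))/2 = ((2*p)/((2*p)))/2 = ((2*p)*(1/(2*p)))/2 = (½)*1 = ½)
(y(E(3), 11) + L(-6, -2))*s(13) = ((2 + 11) + 5)*(½) = (13 + 5)*(½) = 18*(½) = 9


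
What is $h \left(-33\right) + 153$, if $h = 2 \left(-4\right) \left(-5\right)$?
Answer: $-1167$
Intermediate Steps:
$h = 40$ ($h = \left(-8\right) \left(-5\right) = 40$)
$h \left(-33\right) + 153 = 40 \left(-33\right) + 153 = -1320 + 153 = -1167$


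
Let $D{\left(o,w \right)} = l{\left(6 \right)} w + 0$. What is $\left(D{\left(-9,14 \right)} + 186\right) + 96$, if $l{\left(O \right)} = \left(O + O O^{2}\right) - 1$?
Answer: $3376$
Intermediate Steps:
$l{\left(O \right)} = -1 + O + O^{3}$ ($l{\left(O \right)} = \left(O + O^{3}\right) - 1 = -1 + O + O^{3}$)
$D{\left(o,w \right)} = 221 w$ ($D{\left(o,w \right)} = \left(-1 + 6 + 6^{3}\right) w + 0 = \left(-1 + 6 + 216\right) w + 0 = 221 w + 0 = 221 w$)
$\left(D{\left(-9,14 \right)} + 186\right) + 96 = \left(221 \cdot 14 + 186\right) + 96 = \left(3094 + 186\right) + 96 = 3280 + 96 = 3376$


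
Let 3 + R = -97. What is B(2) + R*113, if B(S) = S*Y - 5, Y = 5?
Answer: -11295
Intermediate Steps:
R = -100 (R = -3 - 97 = -100)
B(S) = -5 + 5*S (B(S) = S*5 - 5 = 5*S - 5 = -5 + 5*S)
B(2) + R*113 = (-5 + 5*2) - 100*113 = (-5 + 10) - 11300 = 5 - 11300 = -11295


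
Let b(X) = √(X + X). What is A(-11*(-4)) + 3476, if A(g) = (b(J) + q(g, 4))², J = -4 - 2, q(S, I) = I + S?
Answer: 5768 + 192*I*√3 ≈ 5768.0 + 332.55*I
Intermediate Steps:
J = -6
b(X) = √2*√X (b(X) = √(2*X) = √2*√X)
A(g) = (4 + g + 2*I*√3)² (A(g) = (√2*√(-6) + (4 + g))² = (√2*(I*√6) + (4 + g))² = (2*I*√3 + (4 + g))² = (4 + g + 2*I*√3)²)
A(-11*(-4)) + 3476 = (4 - 11*(-4) + 2*I*√3)² + 3476 = (4 + 44 + 2*I*√3)² + 3476 = (48 + 2*I*√3)² + 3476 = 3476 + (48 + 2*I*√3)²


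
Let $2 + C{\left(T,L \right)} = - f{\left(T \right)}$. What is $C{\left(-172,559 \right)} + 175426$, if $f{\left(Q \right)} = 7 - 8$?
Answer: $175425$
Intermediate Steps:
$f{\left(Q \right)} = -1$ ($f{\left(Q \right)} = 7 - 8 = -1$)
$C{\left(T,L \right)} = -1$ ($C{\left(T,L \right)} = -2 - -1 = -2 + 1 = -1$)
$C{\left(-172,559 \right)} + 175426 = -1 + 175426 = 175425$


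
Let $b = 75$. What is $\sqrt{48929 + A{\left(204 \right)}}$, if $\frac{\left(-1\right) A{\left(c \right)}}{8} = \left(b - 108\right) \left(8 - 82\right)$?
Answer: $\sqrt{29393} \approx 171.44$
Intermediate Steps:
$A{\left(c \right)} = -19536$ ($A{\left(c \right)} = - 8 \left(75 - 108\right) \left(8 - 82\right) = - 8 \left(\left(-33\right) \left(-74\right)\right) = \left(-8\right) 2442 = -19536$)
$\sqrt{48929 + A{\left(204 \right)}} = \sqrt{48929 - 19536} = \sqrt{29393}$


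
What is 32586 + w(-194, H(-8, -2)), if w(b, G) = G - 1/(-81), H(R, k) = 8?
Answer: 2640115/81 ≈ 32594.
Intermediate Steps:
w(b, G) = 1/81 + G (w(b, G) = G - 1*(-1/81) = G + 1/81 = 1/81 + G)
32586 + w(-194, H(-8, -2)) = 32586 + (1/81 + 8) = 32586 + 649/81 = 2640115/81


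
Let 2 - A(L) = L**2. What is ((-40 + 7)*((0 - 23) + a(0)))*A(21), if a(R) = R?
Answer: -333201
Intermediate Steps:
A(L) = 2 - L**2
((-40 + 7)*((0 - 23) + a(0)))*A(21) = ((-40 + 7)*((0 - 23) + 0))*(2 - 1*21**2) = (-33*(-23 + 0))*(2 - 1*441) = (-33*(-23))*(2 - 441) = 759*(-439) = -333201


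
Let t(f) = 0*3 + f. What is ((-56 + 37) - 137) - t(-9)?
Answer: -147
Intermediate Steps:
t(f) = f (t(f) = 0 + f = f)
((-56 + 37) - 137) - t(-9) = ((-56 + 37) - 137) - 1*(-9) = (-19 - 137) + 9 = -156 + 9 = -147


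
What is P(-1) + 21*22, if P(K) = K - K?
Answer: 462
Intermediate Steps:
P(K) = 0
P(-1) + 21*22 = 0 + 21*22 = 0 + 462 = 462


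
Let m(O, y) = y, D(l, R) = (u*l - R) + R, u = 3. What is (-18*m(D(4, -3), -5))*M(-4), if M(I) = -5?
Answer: -450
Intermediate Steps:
D(l, R) = 3*l (D(l, R) = (3*l - R) + R = (-R + 3*l) + R = 3*l)
(-18*m(D(4, -3), -5))*M(-4) = -18*(-5)*(-5) = 90*(-5) = -450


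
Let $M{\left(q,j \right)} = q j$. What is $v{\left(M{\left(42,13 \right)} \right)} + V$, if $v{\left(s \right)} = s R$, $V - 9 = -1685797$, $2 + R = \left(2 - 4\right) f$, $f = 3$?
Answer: $-1690156$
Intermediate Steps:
$M{\left(q,j \right)} = j q$
$R = -8$ ($R = -2 + \left(2 - 4\right) 3 = -2 - 6 = -8$)
$V = -1685788$ ($V = 9 - 1685797 = -1685788$)
$v{\left(s \right)} = - 8 s$ ($v{\left(s \right)} = s \left(-8\right) = - 8 s$)
$v{\left(M{\left(42,13 \right)} \right)} + V = - 8 \cdot 13 \cdot 42 - 1685788 = \left(-8\right) 546 - 1685788 = -4368 - 1685788 = -1690156$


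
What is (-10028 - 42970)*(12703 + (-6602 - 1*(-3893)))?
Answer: -529662012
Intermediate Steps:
(-10028 - 42970)*(12703 + (-6602 - 1*(-3893))) = -52998*(12703 + (-6602 + 3893)) = -52998*(12703 - 2709) = -52998*9994 = -529662012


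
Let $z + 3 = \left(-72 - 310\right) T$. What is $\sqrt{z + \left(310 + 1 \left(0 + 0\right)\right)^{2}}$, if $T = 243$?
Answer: $\sqrt{3271} \approx 57.193$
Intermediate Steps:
$z = -92829$ ($z = -3 + \left(-72 - 310\right) 243 = -3 - 92826 = -92829$)
$\sqrt{z + \left(310 + 1 \left(0 + 0\right)\right)^{2}} = \sqrt{-92829 + \left(310 + 1 \left(0 + 0\right)\right)^{2}} = \sqrt{-92829 + \left(310 + 1 \cdot 0\right)^{2}} = \sqrt{-92829 + \left(310 + 0\right)^{2}} = \sqrt{-92829 + 310^{2}} = \sqrt{-92829 + 96100} = \sqrt{3271}$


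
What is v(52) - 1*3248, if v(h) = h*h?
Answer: -544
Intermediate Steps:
v(h) = h²
v(52) - 1*3248 = 52² - 1*3248 = 2704 - 3248 = -544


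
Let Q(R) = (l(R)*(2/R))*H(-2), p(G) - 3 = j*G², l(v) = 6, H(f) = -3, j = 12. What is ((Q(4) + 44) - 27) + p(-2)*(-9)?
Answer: -451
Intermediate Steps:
p(G) = 3 + 12*G²
Q(R) = -36/R (Q(R) = (6*(2/R))*(-3) = (12/R)*(-3) = -36/R)
((Q(4) + 44) - 27) + p(-2)*(-9) = ((-36/4 + 44) - 27) + (3 + 12*(-2)²)*(-9) = ((-36*¼ + 44) - 27) + (3 + 12*4)*(-9) = ((-9 + 44) - 27) + (3 + 48)*(-9) = (35 - 27) + 51*(-9) = 8 - 459 = -451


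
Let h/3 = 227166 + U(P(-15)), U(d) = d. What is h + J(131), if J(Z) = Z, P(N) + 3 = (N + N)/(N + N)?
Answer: 681623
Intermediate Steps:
P(N) = -2 (P(N) = -3 + (N + N)/(N + N) = -3 + (2*N)/((2*N)) = -3 + (2*N)*(1/(2*N)) = -3 + 1 = -2)
h = 681492 (h = 3*(227166 - 2) = 3*227164 = 681492)
h + J(131) = 681492 + 131 = 681623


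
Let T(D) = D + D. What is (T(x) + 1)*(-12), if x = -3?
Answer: 60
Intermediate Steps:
T(D) = 2*D
(T(x) + 1)*(-12) = (2*(-3) + 1)*(-12) = (-6 + 1)*(-12) = -5*(-12) = 60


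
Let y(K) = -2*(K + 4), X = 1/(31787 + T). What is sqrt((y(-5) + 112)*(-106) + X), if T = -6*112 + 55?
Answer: I*sqrt(11740438556430)/31170 ≈ 109.93*I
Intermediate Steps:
T = -617 (T = -672 + 55 = -617)
X = 1/31170 (X = 1/(31787 - 617) = 1/31170 ≈ 3.2082e-5)
y(K) = -8 - 2*K (y(K) = -2*(4 + K) = -8 - 2*K)
sqrt((y(-5) + 112)*(-106) + X) = sqrt(((-8 - 2*(-5)) + 112)*(-106) + 1/31170) = sqrt(((-8 + 10) + 112)*(-106) + 1/31170) = sqrt((2 + 112)*(-106) + 1/31170) = sqrt(114*(-106) + 1/31170) = sqrt(-12084 + 1/31170) = sqrt(-376658279/31170) = I*sqrt(11740438556430)/31170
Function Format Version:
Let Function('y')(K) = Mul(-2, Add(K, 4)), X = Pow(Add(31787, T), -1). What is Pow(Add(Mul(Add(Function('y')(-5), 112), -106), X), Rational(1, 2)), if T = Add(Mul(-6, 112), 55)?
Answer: Mul(Rational(1, 31170), I, Pow(11740438556430, Rational(1, 2))) ≈ Mul(109.93, I)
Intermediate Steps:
T = -617 (T = Add(-672, 55) = -617)
X = Rational(1, 31170) (X = Pow(Add(31787, -617), -1) = Pow(31170, -1) = Rational(1, 31170) ≈ 3.2082e-5)
Function('y')(K) = Add(-8, Mul(-2, K)) (Function('y')(K) = Mul(-2, Add(4, K)) = Add(-8, Mul(-2, K)))
Pow(Add(Mul(Add(Function('y')(-5), 112), -106), X), Rational(1, 2)) = Pow(Add(Mul(Add(Add(-8, Mul(-2, -5)), 112), -106), Rational(1, 31170)), Rational(1, 2)) = Pow(Add(Mul(Add(Add(-8, 10), 112), -106), Rational(1, 31170)), Rational(1, 2)) = Pow(Add(Mul(Add(2, 112), -106), Rational(1, 31170)), Rational(1, 2)) = Pow(Add(Mul(114, -106), Rational(1, 31170)), Rational(1, 2)) = Pow(Add(-12084, Rational(1, 31170)), Rational(1, 2)) = Pow(Rational(-376658279, 31170), Rational(1, 2)) = Mul(Rational(1, 31170), I, Pow(11740438556430, Rational(1, 2)))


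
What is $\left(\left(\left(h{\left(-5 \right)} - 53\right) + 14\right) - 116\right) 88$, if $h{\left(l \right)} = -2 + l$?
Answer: $-14256$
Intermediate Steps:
$\left(\left(\left(h{\left(-5 \right)} - 53\right) + 14\right) - 116\right) 88 = \left(\left(\left(\left(-2 - 5\right) - 53\right) + 14\right) - 116\right) 88 = \left(\left(\left(-7 - 53\right) + 14\right) - 116\right) 88 = \left(\left(-60 + 14\right) - 116\right) 88 = \left(-46 - 116\right) 88 = \left(-162\right) 88 = -14256$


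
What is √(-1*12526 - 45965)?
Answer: 3*I*√6499 ≈ 241.85*I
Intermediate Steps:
√(-1*12526 - 45965) = √(-12526 - 45965) = √(-58491) = 3*I*√6499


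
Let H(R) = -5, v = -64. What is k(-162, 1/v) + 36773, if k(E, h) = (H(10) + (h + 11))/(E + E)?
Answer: 762524545/20736 ≈ 36773.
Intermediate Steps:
k(E, h) = (6 + h)/(2*E) (k(E, h) = (-5 + (h + 11))/(E + E) = (-5 + (11 + h))/((2*E)) = (6 + h)*(1/(2*E)) = (6 + h)/(2*E))
k(-162, 1/v) + 36773 = (½)*(6 + 1/(-64))/(-162) + 36773 = (½)*(-1/162)*(6 - 1/64) + 36773 = (½)*(-1/162)*(383/64) + 36773 = -383/20736 + 36773 = 762524545/20736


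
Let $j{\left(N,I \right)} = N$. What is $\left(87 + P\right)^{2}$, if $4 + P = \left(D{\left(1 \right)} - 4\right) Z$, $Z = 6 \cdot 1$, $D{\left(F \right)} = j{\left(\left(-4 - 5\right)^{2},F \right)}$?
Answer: $297025$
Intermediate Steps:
$D{\left(F \right)} = 81$ ($D{\left(F \right)} = \left(-4 - 5\right)^{2} = \left(-9\right)^{2} = 81$)
$Z = 6$
$P = 458$ ($P = -4 + \left(81 - 4\right) 6 = -4 + 77 \cdot 6 = -4 + 462 = 458$)
$\left(87 + P\right)^{2} = \left(87 + 458\right)^{2} = 545^{2} = 297025$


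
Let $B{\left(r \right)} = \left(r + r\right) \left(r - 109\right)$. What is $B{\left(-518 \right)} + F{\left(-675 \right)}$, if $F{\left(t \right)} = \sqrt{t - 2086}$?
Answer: $649572 + i \sqrt{2761} \approx 6.4957 \cdot 10^{5} + 52.545 i$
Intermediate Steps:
$F{\left(t \right)} = \sqrt{-2086 + t}$
$B{\left(r \right)} = 2 r \left(-109 + r\right)$
$B{\left(-518 \right)} + F{\left(-675 \right)} = 2 \left(-518\right) \left(-109 - 518\right) + \sqrt{-2086 - 675} = 2 \left(-518\right) \left(-627\right) + \sqrt{-2761} = 649572 + i \sqrt{2761}$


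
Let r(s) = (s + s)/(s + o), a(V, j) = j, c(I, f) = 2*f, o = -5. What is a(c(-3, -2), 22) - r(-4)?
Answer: 190/9 ≈ 21.111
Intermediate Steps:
r(s) = 2*s/(-5 + s) (r(s) = (s + s)/(s - 5) = (2*s)/(-5 + s) = 2*s/(-5 + s))
a(c(-3, -2), 22) - r(-4) = 22 - 2*(-4)/(-5 - 4) = 22 - 2*(-4)/(-9) = 22 - 2*(-4)*(-1)/9 = 22 - 1*8/9 = 22 - 8/9 = 190/9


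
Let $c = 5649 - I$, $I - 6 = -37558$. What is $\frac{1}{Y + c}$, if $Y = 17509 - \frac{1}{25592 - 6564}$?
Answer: $\frac{19028}{1155189879} \approx 1.6472 \cdot 10^{-5}$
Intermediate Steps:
$I = -37552$ ($I = 6 - 37558 = -37552$)
$c = 43201$ ($c = 5649 - -37552 = 5649 + 37552 = 43201$)
$Y = \frac{333161251}{19028}$ ($Y = 17509 - \frac{1}{19028} = \frac{333161251}{19028} \approx 17509.0$)
$\frac{1}{Y + c} = \frac{1}{\frac{333161251}{19028} + 43201} = \frac{1}{\frac{1155189879}{19028}} = \frac{19028}{1155189879}$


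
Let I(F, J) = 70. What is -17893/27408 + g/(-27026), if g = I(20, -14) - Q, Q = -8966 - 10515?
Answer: -509715013/370364304 ≈ -1.3763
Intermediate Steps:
Q = -19481
g = 19551 (g = 70 - 1*(-19481) = 70 + 19481 = 19551)
-17893/27408 + g/(-27026) = -17893/27408 + 19551/(-27026) = -17893*1/27408 + 19551*(-1/27026) = -17893/27408 - 19551/27026 = -509715013/370364304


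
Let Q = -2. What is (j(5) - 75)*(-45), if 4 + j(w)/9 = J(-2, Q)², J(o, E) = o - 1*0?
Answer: 3375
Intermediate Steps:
J(o, E) = o (J(o, E) = o + 0 = o)
j(w) = 0 (j(w) = -36 + 9*(-2)² = -36 + 9*4 = -36 + 36 = 0)
(j(5) - 75)*(-45) = (0 - 75)*(-45) = -75*(-45) = 3375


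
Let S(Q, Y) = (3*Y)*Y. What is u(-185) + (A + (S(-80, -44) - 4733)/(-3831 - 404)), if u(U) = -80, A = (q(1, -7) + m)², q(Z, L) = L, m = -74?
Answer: 5489192/847 ≈ 6480.8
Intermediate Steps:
S(Q, Y) = 3*Y²
A = 6561 (A = (-7 - 74)² = (-81)² = 6561)
u(-185) + (A + (S(-80, -44) - 4733)/(-3831 - 404)) = -80 + (6561 + (3*(-44)² - 4733)/(-3831 - 404)) = -80 + (6561 + (3*1936 - 4733)/(-4235)) = -80 + (6561 + (5808 - 4733)*(-1/4235)) = -80 + (6561 + 1075*(-1/4235)) = -80 + (6561 - 215/847) = -80 + 5556952/847 = 5489192/847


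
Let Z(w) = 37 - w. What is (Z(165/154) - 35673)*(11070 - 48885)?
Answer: 18866621985/14 ≈ 1.3476e+9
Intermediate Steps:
(Z(165/154) - 35673)*(11070 - 48885) = ((37 - 165/154) - 35673)*(11070 - 48885) = ((37 - 165/154) - 35673)*(-37815) = ((37 - 1*15/14) - 35673)*(-37815) = ((37 - 15/14) - 35673)*(-37815) = (503/14 - 35673)*(-37815) = -498919/14*(-37815) = 18866621985/14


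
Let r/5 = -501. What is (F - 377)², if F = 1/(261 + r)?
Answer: 715697388121/5035536 ≈ 1.4213e+5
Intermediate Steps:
r = -2505 (r = 5*(-501) = -2505)
F = -1/2244 (F = 1/(261 - 2505) = 1/(-2244) = -1/2244 ≈ -0.00044563)
(F - 377)² = (-1/2244 - 377)² = (-845989/2244)² = 715697388121/5035536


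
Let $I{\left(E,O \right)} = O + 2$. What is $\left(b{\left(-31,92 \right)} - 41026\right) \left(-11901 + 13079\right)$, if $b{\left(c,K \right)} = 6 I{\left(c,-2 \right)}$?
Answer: $-48328628$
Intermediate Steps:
$I{\left(E,O \right)} = 2 + O$
$b{\left(c,K \right)} = 0$ ($b{\left(c,K \right)} = 6 \left(2 - 2\right) = 6 \cdot 0 = 0$)
$\left(b{\left(-31,92 \right)} - 41026\right) \left(-11901 + 13079\right) = \left(0 - 41026\right) \left(-11901 + 13079\right) = \left(-41026\right) 1178 = -48328628$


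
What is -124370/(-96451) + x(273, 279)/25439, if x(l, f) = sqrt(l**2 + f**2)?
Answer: 124370/96451 + 3*sqrt(16930)/25439 ≈ 1.3048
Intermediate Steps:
x(l, f) = sqrt(f**2 + l**2)
-124370/(-96451) + x(273, 279)/25439 = -124370/(-96451) + sqrt(279**2 + 273**2)/25439 = -124370*(-1/96451) + sqrt(77841 + 74529)*(1/25439) = 124370/96451 + sqrt(152370)*(1/25439) = 124370/96451 + (3*sqrt(16930))*(1/25439) = 124370/96451 + 3*sqrt(16930)/25439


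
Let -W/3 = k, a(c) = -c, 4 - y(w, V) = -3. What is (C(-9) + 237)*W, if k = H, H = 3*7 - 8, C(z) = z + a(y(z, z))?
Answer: -8619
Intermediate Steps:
y(w, V) = 7 (y(w, V) = 4 - 1*(-3) = 4 + 3 = 7)
C(z) = -7 + z (C(z) = z - 1*7 = z - 7 = -7 + z)
H = 13 (H = 21 - 8 = 13)
k = 13
W = -39 (W = -3*13 = -39)
(C(-9) + 237)*W = ((-7 - 9) + 237)*(-39) = (-16 + 237)*(-39) = 221*(-39) = -8619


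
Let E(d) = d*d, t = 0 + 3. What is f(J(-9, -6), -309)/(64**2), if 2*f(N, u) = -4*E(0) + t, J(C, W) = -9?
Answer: 3/8192 ≈ 0.00036621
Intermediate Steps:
t = 3
E(d) = d**2
f(N, u) = 3/2 (f(N, u) = (-4*0**2 + 3)/2 = (-4*0 + 3)/2 = (0 + 3)/2 = (1/2)*3 = 3/2)
f(J(-9, -6), -309)/(64**2) = 3/(2*(64**2)) = (3/2)/4096 = (3/2)*(1/4096) = 3/8192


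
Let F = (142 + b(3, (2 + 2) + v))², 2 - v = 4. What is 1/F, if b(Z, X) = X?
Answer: 1/20736 ≈ 4.8225e-5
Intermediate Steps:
v = -2 (v = 2 - 1*4 = 2 - 4 = -2)
F = 20736 (F = (142 + ((2 + 2) - 2))² = (142 + (4 - 2))² = (142 + 2)² = 144² = 20736)
1/F = 1/20736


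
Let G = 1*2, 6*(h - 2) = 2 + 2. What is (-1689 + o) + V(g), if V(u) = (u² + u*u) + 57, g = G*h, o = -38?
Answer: -14518/9 ≈ -1613.1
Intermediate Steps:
h = 8/3 (h = 2 + (2 + 2)/6 = 2 + (⅙)*4 = 2 + ⅔ = 8/3 ≈ 2.6667)
G = 2
g = 16/3 (g = 2*(8/3) = 16/3 ≈ 5.3333)
V(u) = 57 + 2*u² (V(u) = (u² + u²) + 57 = 2*u² + 57 = 57 + 2*u²)
(-1689 + o) + V(g) = (-1689 - 38) + (57 + 2*(16/3)²) = -1727 + (57 + 2*(256/9)) = -1727 + (57 + 512/9) = -1727 + 1025/9 = -14518/9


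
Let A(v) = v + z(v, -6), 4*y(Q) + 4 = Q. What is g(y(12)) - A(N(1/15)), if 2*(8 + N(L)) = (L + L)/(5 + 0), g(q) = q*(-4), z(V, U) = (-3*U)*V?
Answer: 10781/75 ≈ 143.75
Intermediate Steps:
y(Q) = -1 + Q/4
z(V, U) = -3*U*V
g(q) = -4*q
N(L) = -8 + L/5 (N(L) = -8 + ((L + L)/(5 + 0))/2 = -8 + ((2*L)/5)/2 = -8 + ((2*L)*(1/5))/2 = -8 + (2*L/5)/2 = -8 + L/5)
A(v) = 19*v (A(v) = v - 3*(-6)*v = v + 18*v = 19*v)
g(y(12)) - A(N(1/15)) = -4*(-1 + (1/4)*12) - 19*(-8 + (1/5)/15) = -4*(-1 + 3) - 19*(-8 + (1/5)*(1/15)) = -4*2 - 19*(-8 + 1/75) = -8 - 19*(-599)/75 = -8 - 1*(-11381/75) = -8 + 11381/75 = 10781/75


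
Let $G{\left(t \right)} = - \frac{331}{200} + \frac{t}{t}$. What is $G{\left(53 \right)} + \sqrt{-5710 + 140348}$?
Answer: $- \frac{131}{200} + \sqrt{134638} \approx 366.28$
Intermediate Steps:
$G{\left(t \right)} = - \frac{131}{200}$ ($G{\left(t \right)} = \left(-331\right) \frac{1}{200} + 1 = - \frac{331}{200} + 1 = - \frac{131}{200}$)
$G{\left(53 \right)} + \sqrt{-5710 + 140348} = - \frac{131}{200} + \sqrt{-5710 + 140348} = - \frac{131}{200} + \sqrt{134638}$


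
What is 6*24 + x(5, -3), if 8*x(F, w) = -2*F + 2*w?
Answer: 142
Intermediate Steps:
x(F, w) = -F/4 + w/4 (x(F, w) = (-2*F + 2*w)/8 = -F/4 + w/4)
6*24 + x(5, -3) = 6*24 + (-¼*5 + (¼)*(-3)) = 144 + (-5/4 - ¾) = 144 - 2 = 142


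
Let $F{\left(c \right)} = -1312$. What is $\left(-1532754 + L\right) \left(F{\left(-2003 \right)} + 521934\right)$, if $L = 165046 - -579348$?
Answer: $-410437559920$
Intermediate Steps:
$L = 744394$ ($L = 165046 + 579348 = 744394$)
$\left(-1532754 + L\right) \left(F{\left(-2003 \right)} + 521934\right) = \left(-1532754 + 744394\right) \left(-1312 + 521934\right) = \left(-788360\right) 520622 = -410437559920$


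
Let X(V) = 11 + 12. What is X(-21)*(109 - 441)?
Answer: -7636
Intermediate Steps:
X(V) = 23
X(-21)*(109 - 441) = 23*(109 - 441) = 23*(-332) = -7636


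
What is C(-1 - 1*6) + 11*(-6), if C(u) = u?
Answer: -73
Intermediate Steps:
C(-1 - 1*6) + 11*(-6) = (-1 - 1*6) + 11*(-6) = (-1 - 6) - 66 = -7 - 66 = -73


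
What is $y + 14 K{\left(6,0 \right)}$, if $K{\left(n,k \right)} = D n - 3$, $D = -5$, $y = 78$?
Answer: $-384$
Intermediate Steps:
$K{\left(n,k \right)} = -3 - 5 n$ ($K{\left(n,k \right)} = - 5 n - 3 = -3 - 5 n$)
$y + 14 K{\left(6,0 \right)} = 78 + 14 \left(-3 - 30\right) = 78 + 14 \left(-33\right) = 78 - 462 = -384$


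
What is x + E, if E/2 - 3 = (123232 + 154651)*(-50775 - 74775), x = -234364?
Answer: -69776655658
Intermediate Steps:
E = -69776421294 (E = 6 + 2*((123232 + 154651)*(-50775 - 74775)) = 6 + 2*(277883*(-125550)) = 6 + 2*(-34888210650) = 6 - 69776421300 = -69776421294)
x + E = -234364 - 69776421294 = -69776655658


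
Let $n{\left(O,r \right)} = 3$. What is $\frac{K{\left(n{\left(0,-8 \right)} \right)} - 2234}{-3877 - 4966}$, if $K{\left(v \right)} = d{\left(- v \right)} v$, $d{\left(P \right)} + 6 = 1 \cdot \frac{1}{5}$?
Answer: $\frac{11257}{44215} \approx 0.2546$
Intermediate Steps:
$d{\left(P \right)} = - \frac{29}{5}$ ($d{\left(P \right)} = -6 + 1 \cdot \frac{1}{5} = -6 + \frac{1}{5} = - \frac{29}{5}$)
$K{\left(v \right)} = - \frac{29 v}{5}$
$\frac{K{\left(n{\left(0,-8 \right)} \right)} - 2234}{-3877 - 4966} = \frac{\left(- \frac{29}{5}\right) 3 - 2234}{-3877 - 4966} = \frac{- \frac{87}{5} - 2234}{-8843} = \left(- \frac{11257}{5}\right) \left(- \frac{1}{8843}\right) = \frac{11257}{44215}$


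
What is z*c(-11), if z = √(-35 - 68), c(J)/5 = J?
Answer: -55*I*√103 ≈ -558.19*I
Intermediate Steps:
c(J) = 5*J
z = I*√103 (z = √(-103) = I*√103 ≈ 10.149*I)
z*c(-11) = (I*√103)*(5*(-11)) = (I*√103)*(-55) = -55*I*√103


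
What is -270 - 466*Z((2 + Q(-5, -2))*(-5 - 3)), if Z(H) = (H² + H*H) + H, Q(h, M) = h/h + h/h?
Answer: -939726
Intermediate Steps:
Q(h, M) = 2 (Q(h, M) = 1 + 1 = 2)
Z(H) = H + 2*H² (Z(H) = (H² + H²) + H = 2*H² + H = H + 2*H²)
-270 - 466*Z((2 + Q(-5, -2))*(-5 - 3)) = -270 - 466*(2 + 2)*(-5 - 3)*(1 + 2*((2 + 2)*(-5 - 3))) = -270 - 466*4*(-8)*(1 + 2*(4*(-8))) = -270 - (-14912)*(1 + 2*(-32)) = -270 - (-14912)*(1 - 64) = -270 - (-14912)*(-63) = -270 - 466*2016 = -270 - 939456 = -939726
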